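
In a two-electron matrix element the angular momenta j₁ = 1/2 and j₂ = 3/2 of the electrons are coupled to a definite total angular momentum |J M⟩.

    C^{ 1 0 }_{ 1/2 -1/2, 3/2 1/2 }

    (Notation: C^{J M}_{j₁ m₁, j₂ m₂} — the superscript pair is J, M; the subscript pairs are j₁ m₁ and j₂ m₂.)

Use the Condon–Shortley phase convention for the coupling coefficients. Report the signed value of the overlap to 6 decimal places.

triangle: 1!·0!·2!/4! = 2/24
(j±m)!: 0!·1!·2!·1!·1!·1! = 2
prefactor² = (2J+1)·Δ·N² = 1/2
  k=1: −1/(1!·0!·0!·1!·0!·1!) = -1
Σ = -1  ⇒  CG² = 1/2·(-1)² = 1/2
CG = −√(1/2) = -0.707107

-0.707107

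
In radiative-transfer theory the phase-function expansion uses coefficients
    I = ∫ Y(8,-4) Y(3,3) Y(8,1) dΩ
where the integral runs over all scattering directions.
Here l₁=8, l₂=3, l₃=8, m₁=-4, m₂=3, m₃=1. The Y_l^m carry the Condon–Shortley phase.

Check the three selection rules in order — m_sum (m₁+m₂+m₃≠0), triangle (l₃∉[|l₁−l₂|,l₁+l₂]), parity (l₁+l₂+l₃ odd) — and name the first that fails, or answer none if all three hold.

azimuthal sum: -4 + 3 + 1 = 0  ✓
5 ≤ 8 ≤ 11 (triangle on l)  ✓
L = 8 + 3 + 8 = 19 (odd)  ✗

parity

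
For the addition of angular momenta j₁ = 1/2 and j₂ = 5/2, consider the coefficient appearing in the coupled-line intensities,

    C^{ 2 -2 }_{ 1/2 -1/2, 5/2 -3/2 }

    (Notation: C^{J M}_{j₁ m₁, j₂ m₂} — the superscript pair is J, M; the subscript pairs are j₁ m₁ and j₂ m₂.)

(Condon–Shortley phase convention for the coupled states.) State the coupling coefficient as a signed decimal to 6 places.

√[5·1!0!4!/6! · 0!1!1!4!0!4!] = √(96)
  +(−1)^1/∏(1,0,0,0,0,4)! = -1/24  (running -1/24)
⟨..|..⟩ = √(96)·(-1/24) = -0.408248

−√(1/6) ≈ -0.408248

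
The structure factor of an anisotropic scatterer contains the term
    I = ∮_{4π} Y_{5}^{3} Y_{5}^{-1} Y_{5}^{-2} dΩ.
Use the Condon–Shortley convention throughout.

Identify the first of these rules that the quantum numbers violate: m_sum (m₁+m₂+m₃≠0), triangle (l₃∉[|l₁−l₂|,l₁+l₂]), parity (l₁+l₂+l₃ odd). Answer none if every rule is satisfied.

parity

Σmᵢ = 0  ✓
l₃∈[|l₁−l₂|,l₁+l₂]=[0,10], have l₃=5  ✓
Σlᵢ = 15 ⇒ odd  ✗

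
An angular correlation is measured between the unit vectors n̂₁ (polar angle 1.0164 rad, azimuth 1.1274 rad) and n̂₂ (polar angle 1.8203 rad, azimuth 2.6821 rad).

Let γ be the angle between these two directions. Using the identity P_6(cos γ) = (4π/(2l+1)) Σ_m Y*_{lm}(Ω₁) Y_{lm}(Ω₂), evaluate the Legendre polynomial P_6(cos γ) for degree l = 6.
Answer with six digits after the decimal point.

Summing Y*_{l m}(θ₁,φ₁)·Y_{l m}(θ₂,φ₂) over m ∈ [−6, 6]; prefactor 4π/(2·6+1) = 0.966644:
  m=-6: (0.16175 + 0.08446j) × (-0.37077 + 0.15009j) = -0.07265 - 0.00704j  (running Σ = -0.07265 - 0.00704j)
  m=-5: (0.31248 - 0.23567j) × (-0.23458 + 0.26389j) = -0.01111 + 0.13774j  (running Σ = -0.08376 + 0.13071j)
  m=-4: (-0.07691 - 0.37407j) × (0.02735 - 0.09993j) = -0.03948 - 0.00255j  (running Σ = -0.12324 + 0.12816j)
  m=-3: (-0.00991 - 0.00243j) × (-0.06516 - 0.33463j) = -0.00017 + 0.00347j  (running Σ = -0.12341 + 0.13163j)
  m=-2: (0.21630 - 0.26530j) × (0.00468 + 0.00613j) = 0.00264 + 0.00008j  (running Σ = -0.12078 + 0.13172j)
  m=-1: (-0.06166 - 0.12983j) × (0.29099 + 0.14399j) = 0.00075 - 0.04666j  (running Σ = -0.12002 + 0.08506j)
  m=0: (0.30659 + 0.00000j) × (0.01801 + 0.00000j) = 0.00552 + 0.00000j  (running Σ = -0.11450 + 0.08506j)
  m=1: (0.06166 - 0.12983j) × (-0.29099 + 0.14399j) = 0.00075 + 0.04666j  (running Σ = -0.11375 + 0.13172j)
  m=2: (0.21630 + 0.26530j) × (0.00468 - 0.00613j) = 0.00264 - 0.00008j  (running Σ = -0.11111 + 0.13163j)
  m=3: (0.00991 - 0.00243j) × (0.06516 - 0.33463j) = -0.00017 - 0.00347j  (running Σ = -0.11128 + 0.12816j)
  m=4: (-0.07691 + 0.37407j) × (0.02735 + 0.09993j) = -0.03948 + 0.00255j  (running Σ = -0.15077 + 0.13071j)
  m=5: (-0.31248 - 0.23567j) × (0.23458 + 0.26389j) = -0.01111 - 0.13774j  (running Σ = -0.16188 - 0.00704j)
  m=6: (0.16175 - 0.08446j) × (-0.37077 - 0.15009j) = -0.07265 + 0.00704j  (running Σ = -0.23453 + 0.00000j)
Σ over m = -0.23453 + 0.00000j; ×(4π/13) → -0.22670 + 0.00000j. Real part: -0.226704

-0.226704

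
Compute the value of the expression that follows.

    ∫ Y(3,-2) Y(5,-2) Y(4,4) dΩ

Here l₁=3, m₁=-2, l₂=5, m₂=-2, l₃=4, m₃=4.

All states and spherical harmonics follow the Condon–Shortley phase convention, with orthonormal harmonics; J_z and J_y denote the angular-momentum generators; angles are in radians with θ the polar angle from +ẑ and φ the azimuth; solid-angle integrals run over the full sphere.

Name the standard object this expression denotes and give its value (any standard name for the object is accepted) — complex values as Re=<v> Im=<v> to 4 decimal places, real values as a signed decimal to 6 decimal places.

Gaunt coefficient, -0.109480

This is a Gaunt coefficient — the integral of a triple product of spherical harmonics over the sphere.
Checks pass: Σm=0; 12 even; l₃=4∈[2,8].
(2·3+1)(2·5+1)(2·4+1) = 693
Δ: 4! 2! 6! / 13! → 1/180180
sum: t=1:−1/576 t=2:+1/144 t=3:−1/576 = 1/288
3j²(3 5 4; 0 0 0) = Δ·Π!·Σ² = 20/1001  (sign +1)
sum: t=3:−1/8640 = -1/8640
3j²(3 5 4; -2 -2 4) = Δ·Π!·Σ² = 14/1287  (sign -1)
combine: 4πI² = 693·20/1001·14/1287 = 280/1859
take √, sign -1: I = -0.10947990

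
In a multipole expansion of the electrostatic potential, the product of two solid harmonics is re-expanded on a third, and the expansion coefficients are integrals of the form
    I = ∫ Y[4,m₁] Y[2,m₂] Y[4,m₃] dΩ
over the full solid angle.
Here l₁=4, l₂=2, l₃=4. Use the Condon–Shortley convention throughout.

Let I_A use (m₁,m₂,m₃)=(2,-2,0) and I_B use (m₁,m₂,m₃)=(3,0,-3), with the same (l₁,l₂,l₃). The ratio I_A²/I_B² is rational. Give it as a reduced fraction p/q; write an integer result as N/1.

540/49

l's match ⇒ only the (l;m) 3-j factors differ between A and B.
A: triangle coeff Δ(4,2,4) = 1/13860; Σ_t [0,0]: t=0:+1/192 = 1/192; (3j)²=3/77 [(4 2 4; 2 -2 0)], sign=+1
B: triangle coeff Δ(4,2,4) = 1/13860; Σ_t [0,1]: t=0:+1/480 t=1:−1/720 = 1/1440; (3j)²=7/1980 [(4 2 4; 3 0 -3)], sign=-1
I_A²/I_B² = (3/77)/(7/1980) = 540/49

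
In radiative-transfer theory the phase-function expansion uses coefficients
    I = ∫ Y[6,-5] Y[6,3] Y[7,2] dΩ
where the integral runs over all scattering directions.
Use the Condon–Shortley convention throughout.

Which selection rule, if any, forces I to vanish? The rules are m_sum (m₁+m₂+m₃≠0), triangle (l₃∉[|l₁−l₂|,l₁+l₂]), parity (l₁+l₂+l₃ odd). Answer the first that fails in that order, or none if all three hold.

parity

m₁+m₂+m₃ = -5 + 3 + 2 = 0  ✓
triangle: |6−6|=0 ≤ l₃=7 ≤ 6+6=12  ✓
parity: l₁+l₂+l₃ = 19 is odd  ✗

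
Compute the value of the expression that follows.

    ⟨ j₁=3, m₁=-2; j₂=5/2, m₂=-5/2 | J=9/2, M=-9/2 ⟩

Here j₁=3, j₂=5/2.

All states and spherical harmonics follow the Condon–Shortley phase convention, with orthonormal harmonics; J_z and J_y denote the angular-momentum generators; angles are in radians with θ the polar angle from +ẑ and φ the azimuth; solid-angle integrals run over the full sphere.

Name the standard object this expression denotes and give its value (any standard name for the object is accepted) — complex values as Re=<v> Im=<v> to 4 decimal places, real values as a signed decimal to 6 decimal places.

This is a Clebsch–Gordan (vector-coupling) coefficient.
j₁+j₂−J=1  J+j₁−j₂=5  J−j₁+j₂=4  j₁+j₂+J+1=11
(j₁±m₁, j₂±m₂, J±M) = (1,5,0,5,0,9)
P² = 41472000/11
sum k=0..0:
  [0] +1/2880 = 1/2880
S = 1/2880
C² = P²·S² = 5/11 ; C = +0.674200

Clebsch–Gordan coefficient, +√(5/11) ≈ +0.674200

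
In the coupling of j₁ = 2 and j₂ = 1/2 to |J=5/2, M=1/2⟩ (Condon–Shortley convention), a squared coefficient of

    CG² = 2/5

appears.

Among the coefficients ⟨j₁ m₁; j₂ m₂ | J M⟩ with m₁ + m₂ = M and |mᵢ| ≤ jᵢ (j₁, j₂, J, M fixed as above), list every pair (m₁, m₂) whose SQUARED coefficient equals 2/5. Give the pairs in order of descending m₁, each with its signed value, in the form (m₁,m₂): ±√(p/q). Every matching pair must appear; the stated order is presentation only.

(1,-1/2): +√(2/5)

Admissible pairs with m₁+m₂ = M = 1/2: (0,1/2), (1,-1/2)
  (m₁,m₂)=(1,-1/2): CG² = 2/5, CG = +√(2/5)   ← matches the target
  (m₁,m₂)=(0,1/2): CG² = 3/5, CG = +√(3/5)
Pairs with CG² = 2/5: (1,-1/2): +√(2/5)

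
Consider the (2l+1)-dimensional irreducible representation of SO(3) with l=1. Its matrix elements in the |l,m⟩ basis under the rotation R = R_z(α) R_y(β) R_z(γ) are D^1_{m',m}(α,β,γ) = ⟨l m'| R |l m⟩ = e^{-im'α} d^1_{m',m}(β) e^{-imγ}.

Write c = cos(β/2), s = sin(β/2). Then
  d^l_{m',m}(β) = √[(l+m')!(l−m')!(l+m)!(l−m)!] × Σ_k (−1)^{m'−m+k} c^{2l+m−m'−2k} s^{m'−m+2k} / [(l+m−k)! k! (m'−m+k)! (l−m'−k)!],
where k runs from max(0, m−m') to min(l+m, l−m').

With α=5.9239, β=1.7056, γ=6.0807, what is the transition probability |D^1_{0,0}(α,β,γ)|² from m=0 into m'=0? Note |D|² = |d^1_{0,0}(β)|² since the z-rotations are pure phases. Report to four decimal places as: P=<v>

Split into d^1_{0,0}(β=1.7056) × two z-phases.
Half-angle: c=0.657877, s=0.753125. N=√(1·1·1·1)=1.000000
The bounds max(0,m−m')=0 and min(l+m,l−m')=1 give 2 terms
  k=0: (−1)^0·1.0000/(1)·0.6579^2·0.7531^0 = +0.432802
  k=1: (−1)^1·1.0000/(1)·0.6579^0·0.7531^2 = -0.567198
d^1_{0,0}(1.7056) = +0.432802 -0.567198 = -0.134396
|D^1_{0,0}|² = |d^1_{0,0}(β)|² = (-0.134396)² = 0.018062 (the z-rotation phases have unit modulus)

P=0.0181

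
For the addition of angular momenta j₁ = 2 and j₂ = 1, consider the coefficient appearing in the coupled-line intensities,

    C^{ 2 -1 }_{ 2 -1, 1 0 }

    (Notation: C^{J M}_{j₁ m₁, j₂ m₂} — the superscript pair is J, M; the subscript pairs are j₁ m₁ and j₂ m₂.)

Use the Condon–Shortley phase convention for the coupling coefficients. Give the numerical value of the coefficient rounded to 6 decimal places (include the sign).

triangle: 1!·3!·1!/6! = 6/720
(j±m)!: 1!·3!·1!·1!·1!·3! = 36
prefactor² = (2J+1)·Δ·N² = 3/2
  k=0: +1/(0!·1!·3!·1!·0!·0!) = 1/6
  k=1: −1/(1!·0!·2!·0!·1!·1!) = -1/2
Σ = -1/3  ⇒  CG² = 3/2·(-1/3)² = 1/6
CG = −√(1/6) = -0.408248

−√(1/6) ≈ -0.408248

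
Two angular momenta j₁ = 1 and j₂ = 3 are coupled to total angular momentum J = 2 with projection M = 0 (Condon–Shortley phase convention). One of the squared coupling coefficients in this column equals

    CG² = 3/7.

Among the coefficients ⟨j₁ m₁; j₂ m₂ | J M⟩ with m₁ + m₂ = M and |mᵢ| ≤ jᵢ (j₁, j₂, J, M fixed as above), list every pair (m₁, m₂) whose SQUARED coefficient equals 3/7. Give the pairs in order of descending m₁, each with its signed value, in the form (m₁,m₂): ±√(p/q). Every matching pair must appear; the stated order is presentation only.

Admissible pairs with m₁+m₂ = M = 0: (-1,1), (0,0), (1,-1)
  (m₁,m₂)=(1,-1): CG² = 2/7, CG = +√(2/7)
  (m₁,m₂)=(0,0): CG² = 3/7, CG = −√(3/7)   ← matches the target
  (m₁,m₂)=(-1,1): CG² = 2/7, CG = +√(2/7)
Pairs with CG² = 3/7: (0,0): −√(3/7)

(0,0): −√(3/7)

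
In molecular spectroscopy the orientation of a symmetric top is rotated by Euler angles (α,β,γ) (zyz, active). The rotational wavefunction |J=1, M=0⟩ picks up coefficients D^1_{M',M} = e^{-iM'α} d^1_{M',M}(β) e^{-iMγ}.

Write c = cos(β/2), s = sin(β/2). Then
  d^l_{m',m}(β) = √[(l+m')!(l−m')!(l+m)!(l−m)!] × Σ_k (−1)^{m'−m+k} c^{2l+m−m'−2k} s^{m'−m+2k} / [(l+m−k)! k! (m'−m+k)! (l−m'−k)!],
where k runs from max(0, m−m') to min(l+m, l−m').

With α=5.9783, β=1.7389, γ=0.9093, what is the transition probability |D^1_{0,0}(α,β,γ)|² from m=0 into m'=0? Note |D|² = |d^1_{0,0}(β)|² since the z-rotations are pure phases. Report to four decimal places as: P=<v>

P=0.0280

Split into d^1_{0,0}(β=1.7389) × two z-phases.
c=cos(1.738900/2)=0.645247, s=sin(1.738900/2)=0.763974; N=√[1·1·1·1]=1.000000
k∈{0,1} keeps every argument non-negative
  k=0: (−1)^0·1.0000/(1)·0.6452^2·0.7640^0 = +0.416343
  k=1: (−1)^1·1.0000/(1)·0.6452^0·0.7640^2 = -0.583657
d^1_{0,0}(1.7389) = +0.416343 -0.583657 = -0.167313
|D^1_{0,0}|² = |d^1_{0,0}(β)|² = (-0.167313)² = 0.027994 (the z-rotation phases have unit modulus)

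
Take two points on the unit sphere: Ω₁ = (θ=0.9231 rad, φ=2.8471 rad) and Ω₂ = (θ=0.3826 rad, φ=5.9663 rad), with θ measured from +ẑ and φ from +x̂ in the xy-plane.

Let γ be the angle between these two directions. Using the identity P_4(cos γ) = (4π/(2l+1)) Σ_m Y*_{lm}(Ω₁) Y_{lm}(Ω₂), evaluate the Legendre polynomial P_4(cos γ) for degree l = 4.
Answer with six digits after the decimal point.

Summing Y*_{l m}(θ₁,φ₁)·Y_{l m}(θ₂,φ₂) over m ∈ [−4, 4]; prefactor 4π/(2·4+1) = 1.396263:
  term(m=-4) = +0.001533+0.000138i   from Y*(Ω₁)=+0.068515-0.165351i, Y(Ω₂)=+0.002567+0.008204i
  term(m=-3) = -0.023090-0.001553i   from Y*(Ω₁)=-0.243009+0.296050i, Y(Ω₂)=+0.035114+0.049170i
  term(m=-2) = +0.077083+0.003455i   from Y*(Ω₁)=+0.273880-0.182976i, Y(Ω₂)=+0.188768+0.138727i
  term(m=-1) = +0.050947+0.001141i   from Y*(Ω₁)=+0.098410-0.029849i, Y(Ω₂)=+0.470866+0.154414i
  term(m=+0) = -0.114059-0.000000i   from Y*(Ω₁)=-0.347271-0.000000i, Y(Ω₂)=+0.328442+0.000000i
  term(m=+1) = +0.050947-0.001141i   from Y*(Ω₁)=-0.098410-0.029849i, Y(Ω₂)=-0.470866+0.154414i
  term(m=+2) = +0.077083-0.003455i   from Y*(Ω₁)=+0.273880+0.182976i, Y(Ω₂)=+0.188768-0.138727i
  term(m=+3) = -0.023090+0.001553i   from Y*(Ω₁)=+0.243009+0.296050i, Y(Ω₂)=-0.035114+0.049170i
  term(m=+4) = +0.001533-0.000138i   from Y*(Ω₁)=+0.068515+0.165351i, Y(Ω₂)=+0.002567-0.008204i
Accumulated sum +0.098888-0.000000i; after 4π/(2l+1) scaling, +0.138073-0.000000i ⇒ P_4 = 0.138073

0.138073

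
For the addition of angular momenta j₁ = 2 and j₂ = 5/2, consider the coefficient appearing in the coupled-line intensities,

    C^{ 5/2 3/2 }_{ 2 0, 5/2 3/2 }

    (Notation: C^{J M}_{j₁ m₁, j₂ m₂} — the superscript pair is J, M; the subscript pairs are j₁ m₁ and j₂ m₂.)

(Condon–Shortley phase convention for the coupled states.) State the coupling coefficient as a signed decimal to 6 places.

j₁+j₂−J=2  J+j₁−j₂=2  J−j₁+j₂=3  j₁+j₂+J+1=8
(j₁±m₁, j₂±m₂, J±M) = (2,2,4,1,4,1)
P² = 288/35
sum k=1..2:
  [1] −1/6 = -1/6
  [2] +1/8 = 1/8
S = -1/24
C² = P²·S² = 1/70 ; C = -0.119523

-0.119523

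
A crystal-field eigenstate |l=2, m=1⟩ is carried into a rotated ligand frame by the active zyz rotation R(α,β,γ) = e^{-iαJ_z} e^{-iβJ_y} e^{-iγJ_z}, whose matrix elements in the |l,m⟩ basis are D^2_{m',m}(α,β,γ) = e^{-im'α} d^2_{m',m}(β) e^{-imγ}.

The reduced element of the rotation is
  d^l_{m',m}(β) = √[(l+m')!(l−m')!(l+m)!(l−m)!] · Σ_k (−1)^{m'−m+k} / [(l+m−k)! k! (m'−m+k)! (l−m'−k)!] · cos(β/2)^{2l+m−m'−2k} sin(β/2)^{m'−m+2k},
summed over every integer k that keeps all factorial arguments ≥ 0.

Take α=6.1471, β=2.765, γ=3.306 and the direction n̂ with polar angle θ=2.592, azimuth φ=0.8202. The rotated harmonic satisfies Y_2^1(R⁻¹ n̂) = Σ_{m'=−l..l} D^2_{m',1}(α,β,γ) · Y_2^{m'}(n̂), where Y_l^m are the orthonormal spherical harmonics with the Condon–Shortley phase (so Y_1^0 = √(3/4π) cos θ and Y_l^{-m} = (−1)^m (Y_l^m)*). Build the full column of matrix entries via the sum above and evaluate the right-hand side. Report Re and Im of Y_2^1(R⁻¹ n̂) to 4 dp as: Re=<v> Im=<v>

Need the full column D^2_{m',1} for m'=−2..2 at α=6.1471, β=2.7650, γ=3.3060.
cos(β/2)=0.187186, sin(β/2)=0.982325
d^2_{-2,1}: single k=3 term ⇒ +0.354869;  D = -0.321583+0.150053i
d^2_{-1,1}: k∈[2..3] ⇒ +0.101432 -0.931151 = -0.829719;  D = +0.792539-0.245589i
d^2_{0,1}: k∈[1..2] ⇒ +0.015781 -0.434623 = -0.418842;  D = +0.413194-0.068551i
d^2_{1,1}: k∈[0..1] ⇒ +0.001228 -0.101432 = -0.100205;  D = +0.100164-0.002838i
d^2_{2,1}: single k=0 term ⇒ -0.012886;  D = +0.012811+0.001386i
Y_2^{m'}(θ=2.592,φ=0.8202) and Σ D·Y over m':
  (-0.3216+0.1501i)·(-0.0073-0.1051i)  (+0.7925-0.2456i)·(-0.2347+0.2516i)  (+0.4132-0.0686i)·(+0.3726+0.0000i)  (+0.1002-0.0028i)·(+0.2347+0.2516i)  (+0.0128+0.0014i)·(-0.0073+0.1051i)
Y_2^1(R⁻¹ n̂) = +0.071870+0.290118i

Re=0.0719 Im=0.2901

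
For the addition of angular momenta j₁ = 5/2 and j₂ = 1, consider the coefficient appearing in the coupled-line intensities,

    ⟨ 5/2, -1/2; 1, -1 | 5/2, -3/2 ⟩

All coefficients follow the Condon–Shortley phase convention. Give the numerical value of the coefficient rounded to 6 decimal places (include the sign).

+0.676123

j₁+j₂−J=1  J+j₁−j₂=4  J−j₁+j₂=1  j₁+j₂+J+1=7
(j₁±m₁, j₂±m₂, J±M) = (2,3,0,2,1,4)
P² = 576/35
sum k=0..0:
  [0] +1/6 = 1/6
S = 1/6
C² = P²·S² = 16/35 ; C = +0.676123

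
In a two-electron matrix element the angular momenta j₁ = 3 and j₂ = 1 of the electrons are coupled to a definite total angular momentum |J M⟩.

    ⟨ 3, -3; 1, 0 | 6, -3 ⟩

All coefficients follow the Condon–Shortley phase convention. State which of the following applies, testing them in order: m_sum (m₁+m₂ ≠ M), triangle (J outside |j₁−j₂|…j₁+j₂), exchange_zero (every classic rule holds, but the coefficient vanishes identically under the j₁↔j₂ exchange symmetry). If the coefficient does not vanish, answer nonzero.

m-sum: m₁+m₂ = -3+0 = -3, M = -3  ✓
triangle: need |j₁−j₂| ≤ J ≤ j₁+j₂, i.e. J ∈ [2, 4]; J = 6 is outside ✗ ⇒ coefficient is 0

triangle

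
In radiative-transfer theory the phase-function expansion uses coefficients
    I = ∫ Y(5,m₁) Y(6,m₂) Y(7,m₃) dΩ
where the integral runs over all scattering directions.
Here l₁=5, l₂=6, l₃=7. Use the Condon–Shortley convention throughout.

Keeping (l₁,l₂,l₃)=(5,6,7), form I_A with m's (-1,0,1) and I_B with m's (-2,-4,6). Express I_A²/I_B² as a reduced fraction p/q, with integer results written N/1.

Same 5,6,7: normalisation and zero-m 3j drop out of the ratio.
A: Δ: 4! 6! 8! / 19! → 1/174594420; sum: t=0:+1/24883200 t=1:−1/518400 t=2:+1/110592 t=3:−1/155520 t=4:+1/1658880 = 11/8294400; 3j²(5 6 7; -1 0 1) = Δ·Π!·Σ² = 11/4199  (sign +1)
B: Δ: 4! 6! 8! / 19! → 1/174594420; sum: t=1:−1/21772800 t=2:+1/19353600 = 1/174182400; 3j²(5 6 7; -2 -4 6) = Δ·Π!·Σ² = 1/3876  (sign -1)
I_A²/I_B² = (11/4199)/(1/3876) = 132/13

132/13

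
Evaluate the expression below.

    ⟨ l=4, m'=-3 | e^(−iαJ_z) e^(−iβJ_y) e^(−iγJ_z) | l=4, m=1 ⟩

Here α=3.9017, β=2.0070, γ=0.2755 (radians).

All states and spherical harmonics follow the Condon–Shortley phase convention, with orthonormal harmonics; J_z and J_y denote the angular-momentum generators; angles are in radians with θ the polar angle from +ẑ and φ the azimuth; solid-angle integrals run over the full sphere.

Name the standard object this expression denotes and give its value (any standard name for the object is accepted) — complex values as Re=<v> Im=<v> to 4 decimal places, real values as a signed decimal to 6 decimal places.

Wigner D-matrix element, Re=-0.1121 Im=0.2419

This is a Wigner D-matrix element — the rotation-matrix element ⟨l m'| R(α,β,γ) |l m⟩ in the angular-momentum basis.
First d^4_{-3,1}(β=2.0070), then the phase factors e^{-i(-3)α} and e^{-i(1)γ}:
Half-angle: c=0.537354, s=0.843357. N=√(1·5040·120·6)=1904.940944
The bounds max(0,m−m')=4 and min(l+m,l−m')=5 give 2 terms
  k=4: (−1)^0·1904.9409/(144)·0.5374^4·0.8434^4 = +0.557964
  k=5: (−1)^1·1904.9409/(240)·0.5374^2·0.8434^6 = -0.824630
d^4_{-3,1}(2.0070) = +0.557964 -0.824630 = -0.266667
Phases: e^{-i·(-3)·3.9017}=+0.651474-0.758671i, e^{-i·(1)·0.2755}=+0.962289-0.272028i ⇒ D=-0.112140+0.241941i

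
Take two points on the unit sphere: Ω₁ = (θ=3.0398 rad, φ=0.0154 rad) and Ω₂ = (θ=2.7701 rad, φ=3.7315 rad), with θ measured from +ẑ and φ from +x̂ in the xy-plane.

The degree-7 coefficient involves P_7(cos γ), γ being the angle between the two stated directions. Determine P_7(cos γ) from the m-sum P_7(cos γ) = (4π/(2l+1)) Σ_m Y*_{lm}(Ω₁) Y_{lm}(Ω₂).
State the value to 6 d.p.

Term-by-term m-sum for l=7 (normalisation 4π/15 = 0.837758):
  [-7]  conj(Y_{7,-7})(Ω₁) = 0.00000 + 0.00000j ; Y_{7,-7}(Ω₂) = 0.00023 - 0.00035j ; Δ = 0.00000 - 0.00000j
  [-6]  conj(Y_{7,-6})(Ω₁) = -0.00000 - 0.00000j ; Y_{7,-6}(Ω₂) = 0.00368 - 0.00155j ; Δ = -0.00000 + 0.00000j
  [-5]  conj(Y_{7,-5})(Ω₁) = 0.00005 + 0.00000j ; Y_{7,-5}(Ω₂) = 0.02336 + 0.00454j ; Δ = 0.00000 + 0.00000j
  [-4]  conj(Y_{7,-4})(Ω₁) = -0.00077 - 0.00005j ; Y_{7,-4}(Ω₂) = 0.06982 + 0.06934j ; Δ = -0.00005 - 0.00006j
  [-3]  conj(Y_{7,-3})(Ω₁) = 0.00902 + 0.00042j ; Y_{7,-3}(Ω₂) = 0.05594 + 0.27751j ; Δ = 0.00039 + 0.00253j
  [-2]  conj(Y_{7,-2})(Ω₁) = -0.07422 - 0.00229j ; Y_{7,-2}(Ω₂) = -0.19980 + 0.48472j ; Δ = 0.01594 - 0.03552j
  [-1]  conj(Y_{7,-1})(Ω₁) = 0.38695 + 0.00596j ; Y_{7,-1}(Ω₂) = -0.38237 + 0.25596j ; Δ = -0.14948 + 0.09677j
  [+0]  conj(Y_{7,0})(Ω₁) = -0.93965 + 0.00000j ; Y_{7,0}(Ω₂) = 0.19917 + 0.00000j ; Δ = -0.18715 + 0.00000j
  [+1]  conj(Y_{7,1})(Ω₁) = -0.38695 + 0.00596j ; Y_{7,1}(Ω₂) = 0.38237 + 0.25596j ; Δ = -0.14948 - 0.09677j
  [+2]  conj(Y_{7,2})(Ω₁) = -0.07422 + 0.00229j ; Y_{7,2}(Ω₂) = -0.19980 - 0.48472j ; Δ = 0.01594 + 0.03552j
  [+3]  conj(Y_{7,3})(Ω₁) = -0.00902 + 0.00042j ; Y_{7,3}(Ω₂) = -0.05594 + 0.27751j ; Δ = 0.00039 - 0.00253j
  [+4]  conj(Y_{7,4})(Ω₁) = -0.00077 + 0.00005j ; Y_{7,4}(Ω₂) = 0.06982 - 0.06934j ; Δ = -0.00005 + 0.00006j
  [+5]  conj(Y_{7,5})(Ω₁) = -0.00005 + 0.00000j ; Y_{7,5}(Ω₂) = -0.02336 + 0.00454j ; Δ = 0.00000 - 0.00000j
  [+6]  conj(Y_{7,6})(Ω₁) = -0.00000 + 0.00000j ; Y_{7,6}(Ω₂) = 0.00368 + 0.00155j ; Δ = -0.00000 - 0.00000j
  [+7]  conj(Y_{7,7})(Ω₁) = -0.00000 + 0.00000j ; Y_{7,7}(Ω₂) = -0.00023 - 0.00035j ; Δ = 0.00000 + 0.00000j
Accumulated sum -0.45356 + 0.00000j; after 4π/(2l+1) scaling, -0.37998 + 0.00000j ⇒ P_7 = -0.379977

-0.379977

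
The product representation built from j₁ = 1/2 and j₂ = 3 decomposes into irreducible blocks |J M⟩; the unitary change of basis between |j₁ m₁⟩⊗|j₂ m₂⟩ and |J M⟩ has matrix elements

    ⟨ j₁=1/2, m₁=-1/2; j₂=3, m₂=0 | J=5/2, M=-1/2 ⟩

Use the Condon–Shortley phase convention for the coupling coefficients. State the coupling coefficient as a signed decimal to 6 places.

j₁+j₂−J=1  J+j₁−j₂=0  J−j₁+j₂=5  j₁+j₂+J+1=7
(j₁±m₁, j₂±m₂, J±M) = (0,1,3,3,2,3)
P² = 432/7
sum k=1..1:
  [1] −1/12 = -1/12
S = -1/12
C² = P²·S² = 3/7 ; C = -0.654654

−√(3/7) ≈ -0.654654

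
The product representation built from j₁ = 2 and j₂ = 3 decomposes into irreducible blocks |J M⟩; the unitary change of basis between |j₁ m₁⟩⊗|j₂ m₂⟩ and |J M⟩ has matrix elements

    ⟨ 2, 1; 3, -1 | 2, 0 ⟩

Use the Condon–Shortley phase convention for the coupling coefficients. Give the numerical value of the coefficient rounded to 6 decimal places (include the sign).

-0.377964  (= −√(1/7))

j₁+j₂−J=3  J+j₁−j₂=1  J−j₁+j₂=3  j₁+j₂+J+1=8
(j₁±m₁, j₂±m₂, J±M) = (3,1,2,4,2,2)
P² = 36/7
sum k=0..1:
  [0] +1/12 = 1/12
  [1] −1/4 = -1/4
S = -1/6
C² = P²·S² = 1/7 ; C = -0.377964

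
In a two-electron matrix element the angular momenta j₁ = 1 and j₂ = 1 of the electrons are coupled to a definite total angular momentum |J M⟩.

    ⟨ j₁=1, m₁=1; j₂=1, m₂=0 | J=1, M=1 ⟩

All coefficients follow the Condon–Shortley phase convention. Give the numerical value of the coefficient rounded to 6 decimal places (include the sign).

+√(1/2) = +0.707107

triangle: 1!·1!·1!/4! = 1/24
(j±m)!: 2!·0!·1!·1!·2!·0! = 4
prefactor² = (2J+1)·Δ·N² = 1/2
  k=0: +1/(0!·1!·0!·1!·1!·0!) = 1
Σ = 1  ⇒  CG² = 1/2·1² = 1/2
CG = +√(1/2) = +0.707107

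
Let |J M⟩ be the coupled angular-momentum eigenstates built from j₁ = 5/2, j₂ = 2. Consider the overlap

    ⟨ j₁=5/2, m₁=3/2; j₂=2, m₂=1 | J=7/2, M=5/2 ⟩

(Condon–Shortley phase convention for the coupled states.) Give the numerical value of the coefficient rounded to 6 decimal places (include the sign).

triangle: 1!·4!·3!/9! = 144/362880
(j±m)!: 4!·1!·3!·1!·6!·1! = 103680
prefactor² = (2J+1)·Δ·N² = 2304/7
  k=0: +1/(0!·1!·1!·3!·3!·0!) = 1/36
  k=1: −1/(1!·0!·0!·2!·4!·1!) = -1/48
Σ = 1/144  ⇒  CG² = 2304/7·(1/144)² = 1/63
CG = +√(1/63) = +0.125988

+0.125988  (= +√(1/63))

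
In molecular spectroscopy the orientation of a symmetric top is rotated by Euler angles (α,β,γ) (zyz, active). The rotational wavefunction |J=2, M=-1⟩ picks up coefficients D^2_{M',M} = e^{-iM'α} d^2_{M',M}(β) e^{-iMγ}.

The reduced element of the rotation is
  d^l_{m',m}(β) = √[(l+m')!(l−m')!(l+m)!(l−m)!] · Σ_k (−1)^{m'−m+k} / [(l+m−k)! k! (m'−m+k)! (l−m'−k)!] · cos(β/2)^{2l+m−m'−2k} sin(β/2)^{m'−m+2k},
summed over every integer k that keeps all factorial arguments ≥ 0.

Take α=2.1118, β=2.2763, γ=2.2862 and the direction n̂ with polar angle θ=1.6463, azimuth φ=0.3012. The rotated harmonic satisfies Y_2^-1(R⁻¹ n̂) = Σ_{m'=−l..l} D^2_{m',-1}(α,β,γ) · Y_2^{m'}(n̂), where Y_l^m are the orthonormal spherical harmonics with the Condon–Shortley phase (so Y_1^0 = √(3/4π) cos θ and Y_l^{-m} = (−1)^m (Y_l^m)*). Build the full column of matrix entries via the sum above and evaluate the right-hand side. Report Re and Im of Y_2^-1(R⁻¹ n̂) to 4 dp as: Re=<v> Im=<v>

Re=0.0883 Im=0.0483

Need the full column D^2_{m',-1} for m'=−2..2 at α=2.1118, β=2.2763, γ=2.2862.
cos(β/2)=0.419275, sin(β/2)=0.907859
d^2_{-2,-1}: single k=1 term ⇒ +0.133827;  D = +0.130406+0.030068i
d^2_{-1,-1}: k∈[0..1] ⇒ +0.030903 -0.434666 = -0.403764;  D = +0.124858+0.383973i
d^2_{0,-1}: k∈[0..1] ⇒ -0.163904 +0.768476 = +0.604571;  D = -0.396552+0.456348i
d^2_{1,-1}: k∈[0..1] ⇒ +0.434666 -0.679320 = -0.244654;  D = -0.240943-0.042452i
d^2_{2,-1}: single k=0 term ⇒ -0.627458;  D = +0.224910+0.585763i
Y_2^{m'}(θ=1.6463,φ=0.3012) and Σ D·Y over m':
  (+0.1304+0.0301i)·(+0.3165-0.2176i)  (+0.1249+0.3840i)·(-0.0555+0.0172i)  (-0.3966+0.4563i)·(-0.3100+0.0000i)  (-0.2409-0.0425i)·(+0.0555+0.0172i)  (+0.2249+0.5858i)·(+0.3165+0.2176i)
Y_2^-1(R⁻¹ n̂) = +0.088261+0.048323i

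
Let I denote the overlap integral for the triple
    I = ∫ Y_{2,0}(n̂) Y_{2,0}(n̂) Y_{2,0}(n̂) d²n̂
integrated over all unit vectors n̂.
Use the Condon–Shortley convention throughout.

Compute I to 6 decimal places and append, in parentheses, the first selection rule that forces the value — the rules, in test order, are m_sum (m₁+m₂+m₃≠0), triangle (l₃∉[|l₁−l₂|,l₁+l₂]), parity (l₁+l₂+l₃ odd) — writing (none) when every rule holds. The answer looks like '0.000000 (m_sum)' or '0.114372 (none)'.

0.180224 (none)

m-sum 0 ✓  L=6 even ✓  0≤2≤4 ✓
Π(2lᵢ+1) = 5×5×5 = 125
triangle coeff Δ(2,2,2) = 1/630
Σ_t [0,2]: t=0:+1/8 t=1:−1/1 t=2:+1/8 = -3/4
(3j)²=2/35 [(2 2 2; 0 0 0)], sign=-1
(m-triple is (0,0,0) — same symbol as above.)
⇒ 4πI² = 20/49
I = (+1)√(20/49/(4π)) = 0.18022375
No selection rule forces the value: the integral is nonzero (none).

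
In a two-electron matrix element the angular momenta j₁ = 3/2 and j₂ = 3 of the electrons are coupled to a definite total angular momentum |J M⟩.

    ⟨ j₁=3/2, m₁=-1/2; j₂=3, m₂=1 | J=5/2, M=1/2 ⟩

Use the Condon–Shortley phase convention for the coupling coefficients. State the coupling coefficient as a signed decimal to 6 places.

−√(1/70) = -0.119523

j₁+j₂−J=2  J+j₁−j₂=1  J−j₁+j₂=4  j₁+j₂+J+1=8
(j₁±m₁, j₂±m₂, J±M) = (1,2,4,2,3,2)
P² = 288/35
sum k=1..2:
  [1] −1/6 = -1/6
  [2] +1/8 = 1/8
S = -1/24
C² = P²·S² = 1/70 ; C = -0.119523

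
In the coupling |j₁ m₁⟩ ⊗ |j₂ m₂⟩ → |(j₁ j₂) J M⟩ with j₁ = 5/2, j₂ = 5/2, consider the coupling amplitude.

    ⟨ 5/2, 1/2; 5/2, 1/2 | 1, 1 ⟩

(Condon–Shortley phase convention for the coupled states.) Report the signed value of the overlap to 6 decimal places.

+√(9/35) ≈ +0.507093

triangle: 4!*1!*1!/7! = 24/5040
(j±m)!: 3!*2!*3!*2!*2!*0! = 288
prefactor² = (2J+1)*Δ*N² = 144/35
  k=2: +1/(2!*2!*0!*1!*1!*0!) = 1/4
Σ = 1/4  ⇒  CG² = 144/35*(1/4)² = 9/35
CG = +√(9/35) = +0.507093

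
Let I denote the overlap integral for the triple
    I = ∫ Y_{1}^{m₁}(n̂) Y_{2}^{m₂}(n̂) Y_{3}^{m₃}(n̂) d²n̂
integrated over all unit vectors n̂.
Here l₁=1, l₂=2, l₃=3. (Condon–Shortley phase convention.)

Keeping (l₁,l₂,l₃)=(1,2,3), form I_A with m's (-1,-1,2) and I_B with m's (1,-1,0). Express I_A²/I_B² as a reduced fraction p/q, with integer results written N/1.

10/3

Same 1,2,3: normalisation and zero-m 3j drop out of the ratio.
A: Δ: 0! 2! 4! / 7! → 1/105; sum: t=0:+1/12 = 1/12; 3j²(1 2 3; -1 -1 2) = Δ·Π!·Σ² = 2/21  (sign -1)
B: Δ: 0! 2! 4! / 7! → 1/105; sum: t=0:+1/12 = 1/12; 3j²(1 2 3; 1 -1 0) = Δ·Π!·Σ² = 1/35  (sign -1)
I_A²/I_B² = (2/21)/(1/35) = 10/3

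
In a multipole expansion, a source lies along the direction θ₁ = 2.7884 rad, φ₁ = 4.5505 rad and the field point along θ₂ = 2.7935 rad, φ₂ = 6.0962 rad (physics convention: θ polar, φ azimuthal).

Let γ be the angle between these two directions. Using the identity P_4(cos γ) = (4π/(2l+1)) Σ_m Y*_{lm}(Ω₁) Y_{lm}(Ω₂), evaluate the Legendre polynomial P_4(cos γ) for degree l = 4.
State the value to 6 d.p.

0.121498

Addition theorem: P_4(cos γ) = (4π/9) Σ_m Y*_{lm}(Ω₁) Y_{lm}(Ω₂), m = −4…4:
  [-4]  conj(Y_{4,-4})(Ω₁) = +0.005052-0.003821i ; Y_{4,-4}(Ω₂) = +0.004392+0.004075i ; Δ = +0.000038+0.000004i
  [-3]  conj(Y_{4,-3})(Ω₁) = -0.022687-0.042982i ; Y_{4,-3}(Ω₂) = -0.039541-0.024843i ; Δ = -0.000171+0.002263i
  [-2]  conj(Y_{4,-2})(Ω₁) = -0.195885+0.065737i ; Y_{4,-2}(Ω₂) = +0.187885+0.073733i ; Δ = -0.041651-0.002092i
  [-1]  conj(Y_{4,-1})(Ω₁) = +0.078264+0.479213i ; Y_{4,-1}(Ω₂) = -0.474804-0.089831i ; Δ = +0.005888-0.234563i
  [+0]  conj(Y_{4,0})(Ω₁) = +0.393022-0.000000i ; Y_{4,0}(Ω₂) = +0.404070+0.000000i ; Δ = +0.158809+0.000000i
  [+1]  conj(Y_{4,1})(Ω₁) = -0.078264+0.479213i ; Y_{4,1}(Ω₂) = +0.474804-0.089831i ; Δ = +0.005888+0.234563i
  [+2]  conj(Y_{4,2})(Ω₁) = -0.195885-0.065737i ; Y_{4,2}(Ω₂) = +0.187885-0.073733i ; Δ = -0.041651+0.002092i
  [+3]  conj(Y_{4,3})(Ω₁) = +0.022687-0.042982i ; Y_{4,3}(Ω₂) = +0.039541-0.024843i ; Δ = -0.000171-0.002263i
  [+4]  conj(Y_{4,4})(Ω₁) = +0.005052+0.003821i ; Y_{4,4}(Ω₂) = +0.004392-0.004075i ; Δ = +0.000038-0.000004i
Accumulated sum +0.087017+0.000000i; after 4π/(2l+1) scaling, +0.121498+0.000000i ⇒ P_4 = 0.121498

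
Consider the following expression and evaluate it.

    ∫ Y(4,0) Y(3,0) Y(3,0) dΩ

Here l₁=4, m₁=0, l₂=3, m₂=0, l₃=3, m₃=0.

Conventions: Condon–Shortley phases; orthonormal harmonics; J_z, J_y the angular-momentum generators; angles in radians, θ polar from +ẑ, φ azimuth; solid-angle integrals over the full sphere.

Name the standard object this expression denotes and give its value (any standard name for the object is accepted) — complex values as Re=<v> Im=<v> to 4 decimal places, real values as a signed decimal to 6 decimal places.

This is a Gaunt coefficient — the integral of a triple product of spherical harmonics over the sphere.
Rules hold: Σm=0, L=10 even, 1≤3≤7.
N = 9·7·7 = 441
Δ = 4!·4!·2!/11! = 1/34650
Racah Σ t=1..3: t=1:−1/72 t=2:+1/16 t=3:−1/72 = 5/144
⇒ 3j(4 3 3; 0 0 0)² = 2/77, sgn -1
(m-triple is (0,0,0) — same symbol as above.)
4πI² = N·(3j₀)²·(3jₘ)² = 36/121
I = +1·√(0.297521/4π) = 0.15386989

Gaunt coefficient, +0.153870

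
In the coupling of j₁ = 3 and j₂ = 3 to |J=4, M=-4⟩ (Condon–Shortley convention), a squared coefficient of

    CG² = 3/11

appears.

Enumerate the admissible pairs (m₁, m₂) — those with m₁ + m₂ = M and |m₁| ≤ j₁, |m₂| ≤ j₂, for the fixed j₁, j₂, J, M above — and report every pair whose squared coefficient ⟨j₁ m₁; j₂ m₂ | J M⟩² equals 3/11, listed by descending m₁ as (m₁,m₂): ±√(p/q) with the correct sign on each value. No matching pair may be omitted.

(-1,-3): +√(3/11); (-3,-1): +√(3/11)

Admissible pairs with m₁+m₂ = M = -4: (-3,-1), (-2,-2), (-1,-3)
  (m₁,m₂)=(-1,-3): CG² = 3/11, CG = +√(3/11)   ← matches the target
  (m₁,m₂)=(-2,-2): CG² = 5/11, CG = −√(5/11)
  (m₁,m₂)=(-3,-1): CG² = 3/11, CG = +√(3/11)   ← matches the target
Pairs with CG² = 3/11: (-1,-3): +√(3/11); (-3,-1): +√(3/11)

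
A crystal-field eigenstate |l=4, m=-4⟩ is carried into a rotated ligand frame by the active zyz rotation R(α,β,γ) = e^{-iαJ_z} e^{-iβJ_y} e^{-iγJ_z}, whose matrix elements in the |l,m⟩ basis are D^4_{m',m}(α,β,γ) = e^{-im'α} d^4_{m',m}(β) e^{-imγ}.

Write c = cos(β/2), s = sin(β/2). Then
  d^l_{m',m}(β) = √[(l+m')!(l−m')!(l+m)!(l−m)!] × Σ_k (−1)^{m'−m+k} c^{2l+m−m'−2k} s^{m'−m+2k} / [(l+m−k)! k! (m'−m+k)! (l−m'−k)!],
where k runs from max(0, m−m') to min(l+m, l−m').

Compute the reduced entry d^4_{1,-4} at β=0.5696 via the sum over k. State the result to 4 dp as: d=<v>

d=-0.0116

d^4_{1,-4}(β=0.5696) via the finite sum:
With c≡cos(β/2)=0.959718 and s≡sin(β/2)=0.280966, N=[120·6·1·40320]^{1/2}=5387.986637
The bounds max(0,m−m')=0 and min(l+m,l−m')=0 give 1 term
  k=0: (−1)^5·5387.9866/(720)·0.9597^3·0.2810^5 = -0.011582
d^4_{1,-4}(0.5696) = -0.011582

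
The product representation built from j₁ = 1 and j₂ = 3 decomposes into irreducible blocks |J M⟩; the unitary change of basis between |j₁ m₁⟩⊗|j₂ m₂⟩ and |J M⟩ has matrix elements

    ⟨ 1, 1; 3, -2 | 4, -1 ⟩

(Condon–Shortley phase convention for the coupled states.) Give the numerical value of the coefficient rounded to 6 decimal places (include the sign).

√[9·0!2!6!/9! · 2!0!1!5!3!5!] = √(43200/7)
  +(−1)^0/∏(0,0,0,1,2,5)! = 1/240  (running 1/240)
⟨..|..⟩ = √(43200/7)·(1/240) = +0.327327

+0.327327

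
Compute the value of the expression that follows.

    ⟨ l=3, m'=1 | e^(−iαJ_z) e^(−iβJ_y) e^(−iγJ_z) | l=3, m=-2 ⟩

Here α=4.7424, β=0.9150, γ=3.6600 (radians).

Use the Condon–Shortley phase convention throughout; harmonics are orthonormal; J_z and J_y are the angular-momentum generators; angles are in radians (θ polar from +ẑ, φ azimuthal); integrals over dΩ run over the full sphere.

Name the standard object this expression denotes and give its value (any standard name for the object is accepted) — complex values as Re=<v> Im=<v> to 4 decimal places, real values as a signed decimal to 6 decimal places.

This is a Wigner D-matrix element — the rotation-matrix element ⟨l m'| R(α,β,γ) |l m⟩ in the angular-momentum basis.
Split into d^3_{1,-2}(β=0.9150) × two z-phases.
c=cos(0.915000/2)=0.897160, s=sin(0.915000/2)=0.441707; N=√[24·2·1·120]=75.894664
k∈{0,1} keeps every argument non-negative
  k=0: (−1)^3·75.8947/(12)·0.8972^3·0.4417^3 = -0.393587
  k=1: (−1)^4·75.8947/(24)·0.8972^1·0.4417^5 = +0.047702
d^3_{1,-2}(0.9150) = -0.393587 +0.047702 = -0.345885
Phases: e^{-i·(1)·4.7424}=+0.030007+0.999550i, e^{-i·(-2)·3.6600}=+0.508965+0.860787i ⇒ D=+0.292317-0.184898i

Wigner D-matrix element, Re=0.2923 Im=-0.1849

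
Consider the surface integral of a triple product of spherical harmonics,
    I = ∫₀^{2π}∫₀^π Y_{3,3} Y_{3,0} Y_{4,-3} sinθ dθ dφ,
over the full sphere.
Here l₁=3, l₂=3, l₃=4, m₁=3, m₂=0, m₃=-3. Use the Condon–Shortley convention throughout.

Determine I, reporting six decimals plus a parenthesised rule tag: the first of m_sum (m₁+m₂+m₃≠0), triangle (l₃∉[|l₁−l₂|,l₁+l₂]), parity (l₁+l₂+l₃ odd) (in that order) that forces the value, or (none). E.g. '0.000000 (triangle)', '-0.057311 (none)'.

0.203551 (none)

Rules hold: Σm=0, L=10 even, 0≤4≤6.
N = 7·7·9 = 441
Δ = 2!·4!·4!/11! = 1/34650
Racah Σ t=0..2: t=0:+1/72 t=1:−1/16 t=2:+1/72 = -5/144
⇒ 3j(3 3 4; 0 0 0)² = 2/77, sgn -1
Racah Σ t=0..0: t=0:+1/288 = 1/288
⇒ 3j(3 3 4; 3 0 -3)² = 1/22, sgn -1
4πI² = N·(3j₀)²·(3jₘ)² = 63/121
I = +1·√(0.520661/4π) = 0.20355073
No selection rule forces the value: the integral is nonzero (none).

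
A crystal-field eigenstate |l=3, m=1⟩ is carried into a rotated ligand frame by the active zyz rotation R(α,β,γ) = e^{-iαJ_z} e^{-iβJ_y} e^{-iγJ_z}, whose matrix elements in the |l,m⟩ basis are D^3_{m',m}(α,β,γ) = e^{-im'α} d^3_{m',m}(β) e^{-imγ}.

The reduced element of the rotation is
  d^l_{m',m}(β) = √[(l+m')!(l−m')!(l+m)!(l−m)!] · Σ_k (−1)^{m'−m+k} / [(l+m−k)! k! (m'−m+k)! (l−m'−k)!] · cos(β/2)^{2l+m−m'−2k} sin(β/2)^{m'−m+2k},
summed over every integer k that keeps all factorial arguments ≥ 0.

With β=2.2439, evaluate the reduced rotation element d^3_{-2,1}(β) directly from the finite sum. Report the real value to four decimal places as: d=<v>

d=-0.4366

d^3_{-2,1}(β=2.2439) via the finite sum:
With c≡cos(β/2)=0.433926 and s≡sin(β/2)=0.900948, N=[1·120·24·2]^{1/2}=75.894664
k∈{3,4} keeps every argument non-negative
  k=3: (−1)^0·75.8947/(12)·0.4339^3·0.9009^3 = +0.377901
  k=4: (−1)^1·75.8947/(24)·0.4339^1·0.9009^5 = -0.814546
d^3_{-2,1}(2.2439) = +0.377901 -0.814546 = -0.436645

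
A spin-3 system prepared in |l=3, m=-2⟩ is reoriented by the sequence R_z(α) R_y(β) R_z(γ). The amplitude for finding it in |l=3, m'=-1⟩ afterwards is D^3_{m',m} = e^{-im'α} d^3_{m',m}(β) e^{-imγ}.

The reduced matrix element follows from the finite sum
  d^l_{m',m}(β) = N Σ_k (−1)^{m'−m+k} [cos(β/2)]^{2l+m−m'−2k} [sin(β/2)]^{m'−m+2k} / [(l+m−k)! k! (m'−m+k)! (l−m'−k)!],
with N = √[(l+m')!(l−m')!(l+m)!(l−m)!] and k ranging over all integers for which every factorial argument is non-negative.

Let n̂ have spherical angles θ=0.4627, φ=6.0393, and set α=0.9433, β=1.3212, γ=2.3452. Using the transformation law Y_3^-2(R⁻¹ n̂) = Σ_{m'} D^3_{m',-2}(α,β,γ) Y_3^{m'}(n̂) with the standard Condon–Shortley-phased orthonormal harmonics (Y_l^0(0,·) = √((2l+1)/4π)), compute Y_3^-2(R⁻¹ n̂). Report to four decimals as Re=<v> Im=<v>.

Re=-0.2719 Im=-0.1939

Need the full column D^3_{m',-2} for m'=−3..3 at α=0.9433, β=1.3212, γ=2.3452.
cos(β/2)=0.789624, sin(β/2)=0.613591
d^3_{-3,-2}: single k=1 term ⇒ +0.461378;  D = +0.151112+0.435930i
d^3_{-2,-2}: k∈[0..1] ⇒ +0.242395 -0.731829 = -0.489434;  D = -0.468460-0.141743i
d^3_{-1,-2}: k∈[0..1] ⇒ -0.595636 +0.719329 = +0.123693;  D = +0.098509-0.074807i
d^3_{0,-2}: k∈[0..1] ⇒ +0.801678 -0.484080 = +0.317599;  D = -0.006983-0.317522i
d^3_{1,-2}: k∈[0..1] ⇒ -0.719329 +0.217177 = -0.502152;  D = +0.412876+0.285815i
d^3_{2,-2}: k∈[0..1] ⇒ +0.441902 -0.053367 = +0.388535;  D = -0.366578+0.128763i
d^3_{3,-2}: single k=0 term ⇒ -0.168225;  D = +0.048056-0.161215i
Y_3^{m'}(θ=0.4627,φ=6.0393) and Σ D·Y over m':
  (+0.1511+0.4359i)·(+0.0276+0.0248i)  (-0.4685-0.1417i)·(+0.1610+0.0854i)  (+0.0985-0.0748i)·(+0.4205+0.1046i)  (-0.0070-0.3175i)·(+0.3352+0.0000i)  (+0.4129+0.2858i)·(-0.4205+0.1046i)  (-0.3666+0.1288i)·(+0.1610-0.0854i)  (+0.0481-0.1612i)·(-0.0276+0.0248i)
Y_3^-2(R⁻¹ n̂) = -0.271884-0.193929i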